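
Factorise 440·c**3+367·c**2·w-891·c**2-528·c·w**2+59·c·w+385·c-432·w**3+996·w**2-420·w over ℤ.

Group: 8·c·(55·c**2-16·c·w-77·c-48·w**2+84·w) + (9·w-5)·(55·c**2-16·c·w-77·c-48·w**2+84·w); both groups contain (55·c**2-16·c·w-77·c-48·w**2+84·w), so (8·c+9·w-5) is a factor with cofactor 55·c**2-16·c·w-77·c-48·w**2+84·w.
The cofactor groups again: 55·c**2-16·c·w-77·c-48·w**2+84·w = 5·c·(11·c-12·w) + (4·w-7)·(11·c-12·w); both groups contain (11·c-12·w), giving (5·c+4·w-7)·(11·c-12·w).

(11·c-12·w)·(5·c+4·w-7)·(8·c+9·w-5)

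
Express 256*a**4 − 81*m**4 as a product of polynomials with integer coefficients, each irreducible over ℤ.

(4*a + 3*m)*(4*a − 3*m)*(16*a**2 + 9*m**2)

Difference of squares twice: with A = 4*a and B = 3*m, A⁴ − B⁴ = (A² − B²)(A² + B²), and A² − B² factors again.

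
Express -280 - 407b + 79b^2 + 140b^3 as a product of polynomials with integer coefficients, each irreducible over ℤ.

(4b - 7)(5b + 8)(7b + 5)

Among the possible rational roots, b = 7/4 is a root, so (4b - 7) divides it; the quotient is 35b^2 + 81b + 40.
The remaining quadratic factors as (7b + 5)(5b + 8).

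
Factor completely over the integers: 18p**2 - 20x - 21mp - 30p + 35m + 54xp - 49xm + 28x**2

Group: 4x(7x + 3p - 5) + (-7m + 6p)(7x + 3p - 5); both groups contain (7x + 3p - 5).

(4x - 7m + 6p)(7x + 3p - 5)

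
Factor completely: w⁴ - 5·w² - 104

Substitute u = w² to get a quadratic in u, then factor.
w² - 13 is irreducible over ℤ (13 is not a perfect square).
w² + 8 is irreducible over ℤ (always positive, so no real roots).

(w² + 8)·(w² - 13)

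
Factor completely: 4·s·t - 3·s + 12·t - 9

(4·t - 3)·(s + 3)

Group as (4·s·t - 3·s) + (12·t - 9) = s·(4·t - 3) + 3·(4·t - 3).
Both groups share the factor (4·t - 3).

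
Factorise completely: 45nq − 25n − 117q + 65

(5n − 13)(9q − 5)

Group as (45nq − 25n) + (−117q + 65) = 5n(9q − 5) − 13(9q − 5).
Both groups share the factor (9q − 5).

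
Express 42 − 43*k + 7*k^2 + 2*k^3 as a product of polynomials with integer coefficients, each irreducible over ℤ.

Among the possible rational roots, k = −7 is a root, so (k + 7) divides it; the quotient is 2*k^2 − 7*k + 6.
The remaining quadratic factors as (2*k − 3)(k − 2).

(2*k − 3)*(k + 7)*(k − 2)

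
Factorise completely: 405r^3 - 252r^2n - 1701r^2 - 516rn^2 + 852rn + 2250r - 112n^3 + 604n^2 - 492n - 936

Group: 15r(27r^2 - 24rn - 90r - 28n^2 + 60n + 72) + (4n - 13)(27r^2 - 24rn - 90r - 28n^2 + 60n + 72); both groups contain (27r^2 - 24rn - 90r - 28n^2 + 60n + 72), so (15r + 4n - 13) is a factor with cofactor 27r^2 - 24rn - 90r - 28n^2 + 60n + 72.
The cofactor groups again: 27r^2 - 24rn - 90r - 28n^2 + 60n + 72 = 9r(3r + 2n - 6) + (-14n - 12)(3r + 2n - 6); both groups contain (3r + 2n - 6), giving (9r - 14n - 12)(3r + 2n - 6).

(9r - 14n - 12)(3r + 2n - 6)(15r + 4n - 13)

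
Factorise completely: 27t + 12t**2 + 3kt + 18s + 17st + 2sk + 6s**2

Group: 3s(2s + 3t) + (k + 4t + 9)(2s + 3t); both groups contain (2s + 3t).

(2s + 3t)(3s + k + 4t + 9)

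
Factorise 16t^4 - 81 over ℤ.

(2t + 3)(2t - 3)(4t^2 + 9)

Difference of squares twice: with A = 2t and B = 3, A⁴ − B⁴ = (A² − B²)(A² + B²), and A² − B² factors again.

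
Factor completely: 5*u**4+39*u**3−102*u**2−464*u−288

Trying the rational-root candidates, u = −2 is a root, giving the factor (u+2) and quotient 5*u**3+29*u**2−160*u−144.
Continuing, u = 4 is a root, so (u−4) is a factor; dividing leaves 5*u**2+49*u+36.
The remaining quadratic factors as (5*u+4)(u+9).

(5*u+4)*(u+2)*(u+9)*(u−4)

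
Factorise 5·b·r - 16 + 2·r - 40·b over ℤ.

(5·b + 2)·(r - 8)

Group as (5·b·r - 40·b) + (2·r - 16) = 5·b·(r - 8) + 2·(r - 8).
Both groups share the factor (r - 8).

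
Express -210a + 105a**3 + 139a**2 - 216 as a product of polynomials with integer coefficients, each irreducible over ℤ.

(3a - 4)(5a + 9)(7a + 6)

Trying the rational-root candidates, a = -9/5 is a root, so (5a + 9) divides it; the quotient is 21a**2 - 10a - 24.
The remaining quadratic factors as (7a + 6)(3a - 4).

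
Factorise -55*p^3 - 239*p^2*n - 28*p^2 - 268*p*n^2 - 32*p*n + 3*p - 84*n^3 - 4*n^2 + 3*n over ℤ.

Group: 5*p*(-11*p^2 - 17*p*n + p - 6*n^2 + n) + (14*n + 3)*(-11*p^2 - 17*p*n + p - 6*n^2 + n); both groups contain (-11*p^2 - 17*p*n + p - 6*n^2 + n), so (5*p + 14*n + 3) is a factor with cofactor -11*p^2 - 17*p*n + p - 6*n^2 + n.
The cofactor groups again: -11*p^2 - 17*p*n + p - 6*n^2 + n = -p*(11*p + 6*n - 1) - n*(11*p + 6*n - 1); both groups contain (11*p + 6*n - 1), giving -(p + n)*(11*p + 6*n - 1).

-(5*p + 14*n + 3)*(11*p + 6*n - 1)*(p + n)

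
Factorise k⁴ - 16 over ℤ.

(k + 2)*(k - 2)*(k² + 4)

Write as (k²)² − (4)², then factor k² - 4 once more.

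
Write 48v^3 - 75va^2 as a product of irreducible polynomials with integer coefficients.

Pull out the common factor 3v; 16v^2 - 25a^2 is a difference of squares.

3v(4v - 5a)(4v + 5a)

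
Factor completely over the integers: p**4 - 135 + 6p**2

(p + 3)(p - 3)(p**2 + 15)

Substitute u = p**2 to get a quadratic in u, then factor.
p**2 - 9 is a difference of squares.
p**2 + 15 is irreducible over ℤ (always positive, so no real roots).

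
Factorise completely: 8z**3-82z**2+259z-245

By the rational root theorem, z = 7/2 is a root, so (2z-7) divides it; the quotient is 4z**2-27z+35.
The remaining quadratic factors as (z-5)(4z-7).

(2z-7)(4z-7)(z-5)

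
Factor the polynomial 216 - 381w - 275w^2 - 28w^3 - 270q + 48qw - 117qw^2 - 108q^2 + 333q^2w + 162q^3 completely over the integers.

(3q + 7w - 3)(6q + w + 8)(9q - 4w - 9)

Group: 9q(18q^2 + 45qw + 6q + 7w^2 + 53w - 24) + (-4w - 9)(18q^2 + 45qw + 6q + 7w^2 + 53w - 24); both groups contain (18q^2 + 45qw + 6q + 7w^2 + 53w - 24), so (9q - 4w - 9) is a factor with cofactor 18q^2 + 45qw + 6q + 7w^2 + 53w - 24.
The cofactor groups again: 18q^2 + 45qw + 6q + 7w^2 + 53w - 24 = 6q(3q + 7w - 3) + (w + 8)(3q + 7w - 3); both groups contain (3q + 7w - 3), giving (6q + w + 8)(3q + 7w - 3).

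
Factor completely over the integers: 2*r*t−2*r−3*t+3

(2*r−3)*(t−1)

Group as (2*r*t−2*r) + (−3*t+3) = 2*r*(t−1) − 3*(t−1).
Both groups share the factor (t−1).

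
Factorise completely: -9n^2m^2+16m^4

Pull out the common factor m^2, leaving -9n^2+16m^2.
Recognize a difference of squares with the parts 4m and 3n.

-m^2(3n-4m)(3n+4m)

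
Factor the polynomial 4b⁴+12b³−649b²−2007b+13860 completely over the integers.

Trying the rational-root candidates, b = −11 is a root, so (b+11) divides it; the quotient is 4b³−32b²−297b+1260.
Continuing, b = −15/2 is a root, so (2b+15) is a factor; dividing leaves 2b²−31b+84.
The remaining quadratic factors as (2b−7)(b−12).

(2b+15)(2b−7)(b+11)(b−12)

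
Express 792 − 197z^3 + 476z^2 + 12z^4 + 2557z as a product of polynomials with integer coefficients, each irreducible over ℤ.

Trying the rational-root candidates, z = −1/3 is a root, so (3z + 1) is a factor; dividing leaves 4z^3 − 67z^2 + 181z + 792.
Then z = 8 is a root, giving the factor (z − 8) and quotient 4z^2 − 35z − 99.
The remaining quadratic factors as (z − 11)(4z + 9).

(3z + 1)(4z + 9)(z − 11)(z − 8)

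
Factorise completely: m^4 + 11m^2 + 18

(m^2 + 2)(m^2 + 9)

Substitute u = m^2 to get a quadratic in u, then factor.
m^2 + 2 is irreducible over ℤ (always positive, so no real roots).
m^2 + 9 is irreducible over ℤ (sum of squares).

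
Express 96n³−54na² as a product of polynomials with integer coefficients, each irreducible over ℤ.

Factor out 6n, leaving 16n²−9a², which is a difference of two squares.

6n(4n−3a)(4n+3a)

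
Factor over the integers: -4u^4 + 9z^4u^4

u^4(3z^2 + 2)(3z^2 - 2)

Every term has a factor of u^4; factoring it out leaves 9z^4 - 4.
Recognize a difference of squares with the parts 3z^2 and 2.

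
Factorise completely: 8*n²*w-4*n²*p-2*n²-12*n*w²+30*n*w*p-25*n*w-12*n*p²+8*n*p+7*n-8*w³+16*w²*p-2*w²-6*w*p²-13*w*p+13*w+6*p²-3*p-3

Group: 2*n*(4*n*w-2*n*p-n-8*w²+16*w*p-10*w-6*p²+3*p+3) + (w-1)*(4*n*w-2*n*p-n-8*w²+16*w*p-10*w-6*p²+3*p+3); both groups contain (4*n*w-2*n*p-n-8*w²+16*w*p-10*w-6*p²+3*p+3), so (2*n+w-1) is a factor with cofactor 4*n*w-2*n*p-n-8*w²+16*w*p-10*w-6*p²+3*p+3.
The cofactor groups again: 4*n*w-2*n*p-n-8*w²+16*w*p-10*w-6*p²+3*p+3 = 4*w*(n-2*w+3*p-3) + (-2*p-1)*(n-2*w+3*p-3); both groups contain (n-2*w+3*p-3), giving (4*w-2*p-1)*(n-2*w+3*p-3).

(4*w-2*p-1)*(2*n+w-1)*(n-2*w+3*p-3)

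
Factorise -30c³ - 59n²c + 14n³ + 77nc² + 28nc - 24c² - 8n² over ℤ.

(n - 2c)(2n - 3c)(7n - 5c - 4)

Group: n(14n² - 31nc - 8n + 15c² + 12c) - 2c(14n² - 31nc - 8n + 15c² + 12c); both groups contain (14n² - 31nc - 8n + 15c² + 12c), so (n - 2c) is a factor with cofactor 14n² - 31nc - 8n + 15c² + 12c.
The cofactor groups again: 14n² - 31nc - 8n + 15c² + 12c = 2n(7n - 5c - 4) - 3c(7n - 5c - 4); both groups contain (7n - 5c - 4), giving (2n - 3c)(7n - 5c - 4).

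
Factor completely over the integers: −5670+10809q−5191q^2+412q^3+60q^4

Trying the rational-root candidates, q = 9/2 is a root, so (2q−9) is a factor; dividing leaves 30q^3+341q^2−1061q+630.
Continuing, q = 9/5 is a root, so (5q−9) divides it; the quotient is 6q^2+79q−70.
The remaining quadratic factors as (6q−5)(q+14).

(2q−9)(5q−9)(6q−5)(q+14)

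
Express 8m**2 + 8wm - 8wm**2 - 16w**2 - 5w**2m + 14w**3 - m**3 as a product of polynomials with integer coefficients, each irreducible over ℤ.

Group: 7w(2w**2 - wm - m**2) + (m - 8)(2w**2 - wm - m**2); both groups contain (2w**2 - wm - m**2), so (7w + m - 8) is a factor with cofactor 2w**2 - wm - m**2.
The cofactor groups again: 2w**2 - wm - m**2 = 2w(w - m) + m(w - m); both groups contain (w - m), giving (2w + m)(w - m).

(w - m)(2w + m)(7w + m - 8)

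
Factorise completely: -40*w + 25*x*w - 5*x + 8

Group as (25*x*w - 5*x) + (-40*w + 8) = 5*x*(5*w - 1) - 8*(5*w - 1).
Both groups share the factor (5*w - 1).

(5*w - 1)*(5*x - 8)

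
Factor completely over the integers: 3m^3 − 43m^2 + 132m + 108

Testing divisors of the constant over divisors of the leading coefficient, m = 9 is a root, so (m − 9) is a factor; dividing leaves 3m^2 − 16m − 12.
The remaining quadratic factors as (3m + 2)(m − 6).

(3m + 2)(m − 6)(m − 9)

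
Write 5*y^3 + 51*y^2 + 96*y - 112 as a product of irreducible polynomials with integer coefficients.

Among the possible rational roots, y = -4 is a root, so (y + 4) divides it; the quotient is 5*y^2 + 31*y - 28.
The remaining quadratic factors as (y + 7)(5*y - 4).

(5*y - 4)*(y + 4)*(y + 7)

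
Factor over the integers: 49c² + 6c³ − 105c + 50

Among the possible rational roots, c = −10 is a root, so (c + 10) is a factor; dividing leaves 6c² − 11c + 5.
The remaining quadratic factors as (c − 1)(6c − 5).

(6c − 5)(c + 10)(c − 1)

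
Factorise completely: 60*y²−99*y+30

Pull out the common factor 3, then factor the remaining trinomial.

3*(4*y−5)*(5*y−2)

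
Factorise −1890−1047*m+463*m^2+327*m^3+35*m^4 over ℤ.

(5*m−9)*(7*m+15)*(m+2)*(m+7)

Trying the rational-root candidates, m = 9/5 is a root, giving the factor (5*m−9) and quotient 7*m^3+78*m^2+233*m+210.
Then m = −2 is a root, giving the factor (m+2) and quotient 7*m^2+64*m+105.
The remaining quadratic factors as (7*m+15)(m+7).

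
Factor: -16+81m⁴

Difference of squares twice: with A = 3m and B = 2, A⁴ − B⁴ = (A² − B²)(A² + B²), and A² − B² factors again.

(3m+2)(3m-2)(9m²+4)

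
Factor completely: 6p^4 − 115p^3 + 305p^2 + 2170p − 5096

(6p − 13)(p + 4)(p − 14)(p − 7)

By the rational root theorem, p = 13/6 is a root, giving the factor (6p − 13) and quotient p^3 − 17p^2 + 14p + 392.
Next, p = 14 is a root, so (p − 14) is a factor; dividing leaves p^2 − 3p − 28.
The remaining quadratic factors as (p − 7)(p + 4).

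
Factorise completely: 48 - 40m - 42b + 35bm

(5m - 6)(7b - 8)

Group as (35bm - 42b) + (-40m + 48) = 7b(5m - 6) - 8(5m - 6).
Both groups share the factor (5m - 6).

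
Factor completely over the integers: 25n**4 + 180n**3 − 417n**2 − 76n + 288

(5n + 4)(5n − 8)(n + 9)(n − 1)

Among the possible rational roots, n = −9 is a root, giving the factor (n + 9) and quotient 25n**3 − 45n**2 − 12n + 32.
Continuing, n = 1 is a root, so (n − 1) divides it; the quotient is 25n**2 − 20n − 32.
The remaining quadratic factors as (5n + 4)(5n − 8).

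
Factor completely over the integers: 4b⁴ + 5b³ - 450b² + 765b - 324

Among the possible rational roots, b = 1 is a root, giving the factor (b - 1) and quotient 4b³ + 9b² - 441b + 324.
Continuing, b = 9 is a root, giving the factor (b - 9) and quotient 4b² + 45b - 36.
The remaining quadratic factors as (b + 12)(4b - 3).

(4b - 3)(b + 12)(b - 1)(b - 9)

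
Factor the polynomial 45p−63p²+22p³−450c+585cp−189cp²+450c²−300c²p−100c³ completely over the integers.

−(10c+11p−15)(10c−p)(c+2p−3)

Group: 10c(−10c²−19cp+30c+2p²−3p) + (11p−15)(−10c²−19cp+30c+2p²−3p); both groups contain (−10c²−19cp+30c+2p²−3p), so (10c+11p−15) is a factor with cofactor −10c²−19cp+30c+2p²−3p.
The cofactor groups again: −10c²−19cp+30c+2p²−3p = −c(10c−p) + (−2p+3)(10c−p); both groups contain (10c−p), giving −(c+2p−3)(10c−p).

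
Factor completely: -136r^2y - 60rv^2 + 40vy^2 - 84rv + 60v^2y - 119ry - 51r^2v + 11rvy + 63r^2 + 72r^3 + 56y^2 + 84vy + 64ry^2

Group: 8r(9r^2 - 12rv - 17ry + 12vy + 8y^2) + (5v + 7)(9r^2 - 12rv - 17ry + 12vy + 8y^2); both groups contain (9r^2 - 12rv - 17ry + 12vy + 8y^2), so (8r + 5v + 7) is a factor with cofactor 9r^2 - 12rv - 17ry + 12vy + 8y^2.
The cofactor groups again: 9r^2 - 12rv - 17ry + 12vy + 8y^2 = r(9r - 12v - 8y) - y(9r - 12v - 8y); both groups contain (9r - 12v - 8y), giving (r - y)(9r - 12v - 8y).

(8r + 5v + 7)(9r - 12v - 8y)(r - y)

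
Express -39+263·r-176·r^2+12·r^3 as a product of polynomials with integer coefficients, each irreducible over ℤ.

(2·r-3)·(6·r-1)·(r-13)

Testing divisors of the constant over divisors of the leading coefficient, r = 13 is a root, so (r-13) is a factor; dividing leaves 12·r^2-20·r+3.
The remaining quadratic factors as (6·r-1)(2·r-3).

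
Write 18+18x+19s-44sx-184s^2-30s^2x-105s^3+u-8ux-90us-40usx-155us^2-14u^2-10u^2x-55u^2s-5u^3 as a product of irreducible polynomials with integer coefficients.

Group: 5u(-u^2-10us-2ux-u-21s^2-6sx+s+2x+2) + (5s+9)(-u^2-10us-2ux-u-21s^2-6sx+s+2x+2); both groups contain (-u^2-10us-2ux-u-21s^2-6sx+s+2x+2), so (5u+5s+9) is a factor with cofactor -u^2-10us-2ux-u-21s^2-6sx+s+2x+2.
The cofactor groups again: -u^2-10us-2ux-u-21s^2-6sx+s+2x+2 = -u(u+3s-1) + (-7s-2x-2)(u+3s-1); both groups contain (u+3s-1), giving -(u+7s+2x+2)(u+3s-1).

-(u+3s-1)(5u+5s+9)(u+7s+2x+2)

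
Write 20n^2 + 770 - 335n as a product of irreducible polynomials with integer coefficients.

Pull out the common factor 5, then factor the remaining trinomial.

5(4n - 11)(n - 14)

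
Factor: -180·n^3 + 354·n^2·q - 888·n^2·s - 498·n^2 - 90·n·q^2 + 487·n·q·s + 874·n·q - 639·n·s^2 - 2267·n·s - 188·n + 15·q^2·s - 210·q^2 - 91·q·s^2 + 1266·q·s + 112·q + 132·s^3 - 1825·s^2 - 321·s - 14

Group: 10·n·(-18·n^2 + 30·n·q - 69·n·s - 48·n - 5·q·s + 70·q + 12·s^2 - 167·s - 14) + (-3·q + 11·s + 1)·(-18·n^2 + 30·n·q - 69·n·s - 48·n - 5·q·s + 70·q + 12·s^2 - 167·s - 14); both groups contain (-18·n^2 + 30·n·q - 69·n·s - 48·n - 5·q·s + 70·q + 12·s^2 - 167·s - 14), so (10·n - 3·q + 11·s + 1) is a factor with cofactor -18·n^2 + 30·n·q - 69·n·s - 48·n - 5·q·s + 70·q + 12·s^2 - 167·s - 14.
The cofactor groups again: -18·n^2 + 30·n·q - 69·n·s - 48·n - 5·q·s + 70·q + 12·s^2 - 167·s - 14 = -6·n·(3·n - 5·q + 12·s + 1) + (s - 14)·(3·n - 5·q + 12·s + 1); both groups contain (3·n - 5·q + 12·s + 1), giving -(6·n - s + 14)·(3·n - 5·q + 12·s + 1).

-(10·n - 3·q + 11·s + 1)·(3·n - 5·q + 12·s + 1)·(6·n - s + 14)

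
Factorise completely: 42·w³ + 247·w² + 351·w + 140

(6·w + 7)·(7·w + 5)·(w + 4)

Among the possible rational roots, w = -7/6 is a root, giving the factor (6·w + 7) and quotient 7·w² + 33·w + 20.
The remaining quadratic factors as (w + 4)(7·w + 5).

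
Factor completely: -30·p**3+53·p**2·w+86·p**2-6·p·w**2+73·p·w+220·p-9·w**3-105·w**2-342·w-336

-(2·p-3·w-8)·(3·p+w+7)·(5·p-3·w-6)

Group: 2·p·(-15·p**2+4·p·w-17·p+3·w**2+27·w+42) + (-3·w-8)·(-15·p**2+4·p·w-17·p+3·w**2+27·w+42); both groups contain (-15·p**2+4·p·w-17·p+3·w**2+27·w+42), so (2·p-3·w-8) is a factor with cofactor -15·p**2+4·p·w-17·p+3·w**2+27·w+42.
The cofactor groups again: -15·p**2+4·p·w-17·p+3·w**2+27·w+42 = -5·p·(3·p+w+7) + (3·w+6)·(3·p+w+7); both groups contain (3·p+w+7), giving -(5·p-3·w-6)·(3·p+w+7).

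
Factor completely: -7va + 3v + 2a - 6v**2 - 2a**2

Group: -2v(3v + 2a) + (-a + 1)(3v + 2a); both groups contain (3v + 2a).

-(3v + 2a)(2v + a - 1)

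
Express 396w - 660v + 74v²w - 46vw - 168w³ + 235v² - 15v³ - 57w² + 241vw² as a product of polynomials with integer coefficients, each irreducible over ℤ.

-(3v + 8w - 11)(5v - 3w)(v - 7w - 12)

Group: v(-15v² - 31vw + 55v + 24w² - 33w) + (-7w - 12)(-15v² - 31vw + 55v + 24w² - 33w); both groups contain (-15v² - 31vw + 55v + 24w² - 33w), so (v - 7w - 12) is a factor with cofactor -15v² - 31vw + 55v + 24w² - 33w.
The cofactor groups again: -15v² - 31vw + 55v + 24w² - 33w = -5v(3v + 8w - 11) + 3w(3v + 8w - 11); both groups contain (3v + 8w - 11), giving -(5v - 3w)(3v + 8w - 11).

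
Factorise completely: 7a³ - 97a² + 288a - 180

(7a - 6)(a - 10)(a - 3)

Trying the rational-root candidates, a = 10 is a root, so (a - 10) is a factor; dividing leaves 7a² - 27a + 18.
The remaining quadratic factors as (7a - 6)(a - 3).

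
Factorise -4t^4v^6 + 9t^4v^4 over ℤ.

-t^4v^4(2v + 3)(2v - 3)

Every term has a factor of t^4v^4; factoring it out leaves -4v^2 + 9.
Recognize a difference of squares with the parts 3 and 2v.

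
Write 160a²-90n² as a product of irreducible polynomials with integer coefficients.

Pull out the common factor 10; 16a²-9n² is a difference of squares.

10(4a+3n)(4a-3n)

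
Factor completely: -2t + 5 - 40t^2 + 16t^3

Group as (16t^3 - 2t) + (-40t^2 + 5) = 2t(8t^2 - 1) - 5(8t^2 - 1).
Both groups share the factor (8t^2 - 1).

(2t - 5)(8t^2 - 1)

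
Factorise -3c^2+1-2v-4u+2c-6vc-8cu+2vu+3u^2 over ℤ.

Group: -2v(3c-u+1) + (-c-3u+1)(3c-u+1); both groups contain (3c-u+1).

-(3c-u+1)(2v+c+3u-1)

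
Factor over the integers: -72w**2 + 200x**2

8(5x - 3w)(5x + 3w)

Pull out the common factor 8; 25x**2 - 9w**2 is a difference of squares.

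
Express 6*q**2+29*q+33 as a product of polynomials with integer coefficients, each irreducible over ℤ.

Need a pair with product 6·33 = 198 and sum 29: that's 18 and 11.
Split the middle term: 6*q**2+18*q + 11*q+33 = 6*q*(q+3) + 11*(q+3).

(6*q+11)*(q+3)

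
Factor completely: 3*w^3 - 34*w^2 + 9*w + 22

Among the possible rational roots, w = 1 is a root, giving the factor (w - 1) and quotient 3*w^2 - 31*w - 22.
The remaining quadratic factors as (w - 11)(3*w + 2).

(3*w + 2)*(w - 1)*(w - 11)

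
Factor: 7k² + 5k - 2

(7k - 2)(k + 1)

Need a pair with product 7·(-2) = -14 and sum 5: that's 7 and -2.
Split the middle term: 7k² + 7k - 2k - 2 = 7k(k + 1) - 2(k + 1).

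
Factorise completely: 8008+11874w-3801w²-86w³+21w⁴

(3w-11)(7w+4)(w+13)(w-14)

By the rational root theorem, w = -4/7 is a root, so (7w+4) is a factor; dividing leaves 3w³-14w²-535w+2002.
Continuing, w = -13 is a root, so (w+13) divides it; the quotient is 3w²-53w+154.
The remaining quadratic factors as (w-14)(3w-11).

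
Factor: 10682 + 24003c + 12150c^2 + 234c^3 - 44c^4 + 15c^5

(3c + 2)(5c + 7)(c + 7)(c^2 - 12c + 109)

Trying the rational-root candidates, c = -7 is a root, so (c + 7) is a factor; dividing leaves 15c^4 - 149c^3 + 1277c^2 + 3211c + 1526.
Continuing, c = -2/3 is a root, so (3c + 2) is a factor; dividing leaves 5c^3 - 53c^2 + 461c + 763.
Then c = -7/5 is a root, so (5c + 7) is a factor; dividing leaves c^2 - 12c + 109.
The quadratic c^2 - 12c + 109 has discriminant -292 < 0 and is irreducible over ℤ.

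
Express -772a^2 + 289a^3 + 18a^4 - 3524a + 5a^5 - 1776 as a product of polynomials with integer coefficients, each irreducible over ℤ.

(5a + 3)(a + 2)(a - 4)(a^2 + 5a + 74)

Testing divisors of the constant over divisors of the leading coefficient, a = -3/5 is a root, giving the factor (5a + 3) and quotient a^4 + 3a^3 + 56a^2 - 188a - 592.
Then a = -2 is a root, giving the factor (a + 2) and quotient a^3 + a^2 + 54a - 296.
Then a = 4 is a root, so (a - 4) is a factor; dividing leaves a^2 + 5a + 74.
The quadratic a^2 + 5a + 74 has discriminant -271 < 0 and is irreducible over ℤ.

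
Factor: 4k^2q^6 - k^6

Every term has a factor of k^2; factoring it out leaves -k^4 + 4q^6.
Recognize a difference of squares with the parts 2q^3 and k^2.

-k^2(k^2 + 2q^3)(k^2 - 2q^3)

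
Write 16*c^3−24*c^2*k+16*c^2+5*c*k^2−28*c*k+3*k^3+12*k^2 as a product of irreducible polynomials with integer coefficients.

Group: 4*c*(4*c^2−3*c*k+4*c−k^2−4*k) − 3*k*(4*c^2−3*c*k+4*c−k^2−4*k); both groups contain (4*c^2−3*c*k+4*c−k^2−4*k), so (4*c−3*k) is a factor with cofactor 4*c^2−3*c*k+4*c−k^2−4*k.
The cofactor groups again: 4*c^2−3*c*k+4*c−k^2−4*k = c*(4*c+k+4) − k*(4*c+k+4); both groups contain (4*c+k+4), giving (c−k)*(4*c+k+4).

(4*c+k+4)*(4*c−3*k)*(c−k)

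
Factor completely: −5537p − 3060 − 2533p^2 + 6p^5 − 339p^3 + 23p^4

(6p + 5)(p + 4)(p − 9)(p^2 + 8p + 17)

Among the possible rational roots, p = −4 is a root, giving the factor (p + 4) and quotient 6p^4 − p^3 − 335p^2 − 1193p − 765.
Continuing, p = −5/6 is a root, so (6p + 5) divides it; the quotient is p^3 − p^2 − 55p − 153.
Continuing, p = 9 is a root, so (p − 9) divides it; the quotient is p^2 + 8p + 17.
The quadratic p^2 + 8p + 17 has discriminant −4 < 0 and is irreducible over ℤ.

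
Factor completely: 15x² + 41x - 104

(3x + 13)(5x - 8)

Need a pair with product 15·(-104) = -1560 and sum 41: that's -24 and 65.
Split the middle term: 15x² - 24x + 65x - 104 = 3x(5x - 8) + 13(5x - 8).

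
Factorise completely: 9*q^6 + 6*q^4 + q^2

Every term has a factor of q^2; factoring it out leaves 9*q^4 + 6*q^2 + 1.
Recognize a perfect-square trinomial with the parts 1 and 3*q^2.

q^2*(3*q^2 + 1)^2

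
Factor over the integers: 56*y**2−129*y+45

(7*y−3)*(8*y−15)

Need a pair with product 56·45 = 2520 and sum −129: that's −24 and −105.
Split the middle term: 56*y**2−24*y − 105*y+45 = 8*y*(7*y−3) − 15*(7*y−3).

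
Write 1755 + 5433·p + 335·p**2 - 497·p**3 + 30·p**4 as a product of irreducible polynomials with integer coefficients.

(2·p - 9)·(3·p + 1)·(5·p + 13)·(p - 15)

By the rational root theorem, p = 9/2 is a root, giving the factor (2·p - 9) and quotient 15·p**3 - 181·p**2 - 647·p - 195.
Next, p = -13/5 is a root, giving the factor (5·p + 13) and quotient 3·p**2 - 44·p - 15.
The remaining quadratic factors as (p - 15)(3·p + 1).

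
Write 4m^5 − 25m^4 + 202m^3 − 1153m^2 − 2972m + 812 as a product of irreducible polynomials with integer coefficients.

(4m − 1)(m + 2)(m − 7)(m^2 − m + 58)

Among the possible rational roots, m = 7 is a root, so (m − 7) divides it; the quotient is 4m^4 + 3m^3 + 223m^2 + 408m − 116.
Continuing, m = −2 is a root, so (m + 2) divides it; the quotient is 4m^3 − 5m^2 + 233m − 58.
Continuing, m = 1/4 is a root, giving the factor (4m − 1) and quotient m^2 − m + 58.
The quadratic m^2 − m + 58 has discriminant −231 < 0 and is irreducible over ℤ.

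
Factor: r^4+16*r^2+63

Substitute u = r^2 to get a quadratic in u, then factor.
r^2+7 is irreducible over ℤ (always positive, so no real roots).
r^2+9 is irreducible over ℤ (sum of squares).

(r^2+7)*(r^2+9)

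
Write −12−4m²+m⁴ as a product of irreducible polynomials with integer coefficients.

(m²+2)(m²−6)

Substitute u = m² to get a quadratic in u, then factor.
m²+2 is irreducible over ℤ (always positive, so no real roots).
m²−6 is irreducible over ℤ (6 is not a perfect square).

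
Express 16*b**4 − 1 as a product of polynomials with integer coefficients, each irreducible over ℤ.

Difference of squares twice: with A = 2*b and B = 1, A⁴ − B⁴ = (A² − B²)(A² + B²), and A² − B² factors again.

(2*b + 1)*(2*b − 1)*(4*b**2 + 1)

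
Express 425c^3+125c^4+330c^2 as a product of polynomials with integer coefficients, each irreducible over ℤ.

Pull out the common factor 5c^2, then factor the remaining trinomial.

5c^2(5c+11)(5c+6)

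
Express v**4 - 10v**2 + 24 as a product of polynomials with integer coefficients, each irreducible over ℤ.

Substitute u = v**2 to get a quadratic in u, then factor.
v**2 - 4 is a difference of squares.
v**2 - 6 is irreducible over ℤ (6 is not a perfect square).

(v + 2)(v - 2)(v**2 - 6)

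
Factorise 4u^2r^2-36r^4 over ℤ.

4r^2(u-3r)(u+3r)

Factor out 4r^2, leaving u^2-9r^2, which is a difference of two squares.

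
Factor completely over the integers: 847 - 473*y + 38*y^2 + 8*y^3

(2*y - 7)*(4*y - 11)*(y + 11)

Among the possible rational roots, y = -11 is a root, so (y + 11) divides it; the quotient is 8*y^2 - 50*y + 77.
The remaining quadratic factors as (4*y - 11)(2*y - 7).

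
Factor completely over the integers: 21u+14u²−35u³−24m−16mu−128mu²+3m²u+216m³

Group: 3m(72m²−23mu+24m−35u²−21u) + (u−1)(72m²−23mu+24m−35u²−21u); both groups contain (72m²−23mu+24m−35u²−21u), so (3m+u−1) is a factor with cofactor 72m²−23mu+24m−35u²−21u.
The cofactor groups again: 72m²−23mu+24m−35u²−21u = 9m(8m−7u) + (5u+3)(8m−7u); both groups contain (8m−7u), giving (9m+5u+3)(8m−7u).

(3m+u−1)(8m−7u)(9m+5u+3)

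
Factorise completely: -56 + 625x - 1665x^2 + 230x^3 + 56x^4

(2x - 7)(4x - 1)(7x - 1)(x + 8)

Testing divisors of the constant over divisors of the leading coefficient, x = 1/7 is a root, so (7x - 1) divides it; the quotient is 8x^3 + 34x^2 - 233x + 56.
Continuing, x = -8 is a root, so (x + 8) divides it; the quotient is 8x^2 - 30x + 7.
The remaining quadratic factors as (4x - 1)(2x - 7).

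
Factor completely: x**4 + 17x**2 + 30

(x**2 + 15)(x**2 + 2)

Substitute u = x**2 to get a quadratic in u, then factor.
x**2 + 15 is irreducible over ℤ (always positive, so no real roots).
x**2 + 2 is irreducible over ℤ (always positive, so no real roots).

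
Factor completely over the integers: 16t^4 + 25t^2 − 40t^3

Every term has a factor of t^2; factoring it out leaves 16t^2 − 40t + 25.
Recognize a perfect-square trinomial with the parts 5 and 4t.

t^2(4t − 5)^2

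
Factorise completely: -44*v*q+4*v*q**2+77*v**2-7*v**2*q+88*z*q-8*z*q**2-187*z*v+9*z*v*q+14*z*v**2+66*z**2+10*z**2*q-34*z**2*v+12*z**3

Group: 2*z*(6*z**2-14*z*v+5*z*q+33*z+7*v*q-77*v-4*q**2+44*q) - v*(6*z**2-14*z*v+5*z*q+33*z+7*v*q-77*v-4*q**2+44*q); both groups contain (6*z**2-14*z*v+5*z*q+33*z+7*v*q-77*v-4*q**2+44*q), so (2*z-v) is a factor with cofactor 6*z**2-14*z*v+5*z*q+33*z+7*v*q-77*v-4*q**2+44*q.
The cofactor groups again: 6*z**2-14*z*v+5*z*q+33*z+7*v*q-77*v-4*q**2+44*q = 3*z*(2*z-q+11) + (-7*v+4*q)*(2*z-q+11); both groups contain (2*z-q+11), giving (3*z-7*v+4*q)*(2*z-q+11).

(2*z-q+11)*(2*z-v)*(3*z-7*v+4*q)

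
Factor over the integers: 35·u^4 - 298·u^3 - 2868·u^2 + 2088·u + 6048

By the rational root theorem, u = -6/5 is a root, so (5·u + 6) is a factor; dividing leaves 7·u^3 - 68·u^2 - 492·u + 1008.
Then u = 14 is a root, so (u - 14) is a factor; dividing leaves 7·u^2 + 30·u - 72.
The remaining quadratic factors as (u + 6)(7·u - 12).

(5·u + 6)·(7·u - 12)·(u + 6)·(u - 14)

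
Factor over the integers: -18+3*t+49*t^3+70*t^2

(7*t+6)*(7*t-3)*(t+1)

Among the possible rational roots, t = -1 is a root, so (t+1) divides it; the quotient is 49*t^2+21*t-18.
The remaining quadratic factors as (7*t+6)(7*t-3).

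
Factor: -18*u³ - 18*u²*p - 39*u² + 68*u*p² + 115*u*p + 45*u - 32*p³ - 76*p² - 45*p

-(6*u - 4*p - 5)*(u - p)*(3*u + 8*p + 9)

Group: 6*u*(-3*u² - 5*u*p - 9*u + 8*p² + 9*p) + (-4*p - 5)*(-3*u² - 5*u*p - 9*u + 8*p² + 9*p); both groups contain (-3*u² - 5*u*p - 9*u + 8*p² + 9*p), so (6*u - 4*p - 5) is a factor with cofactor -3*u² - 5*u*p - 9*u + 8*p² + 9*p.
The cofactor groups again: -3*u² - 5*u*p - 9*u + 8*p² + 9*p = -3*u*(u - p) + (-8*p - 9)*(u - p); both groups contain (u - p), giving -(3*u + 8*p + 9)*(u - p).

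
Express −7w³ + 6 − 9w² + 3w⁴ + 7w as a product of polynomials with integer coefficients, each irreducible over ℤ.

(3w + 2)(w + 1)(w − 1)(w − 3)

Among the possible rational roots, w = −2/3 is a root, so (3w + 2) is a factor; dividing leaves w³ − 3w² − w + 3.
Then w = 3 is a root, so (w − 3) divides it; the quotient is w² − 1.
The remaining quadratic factors as (w + 1)(w − 1).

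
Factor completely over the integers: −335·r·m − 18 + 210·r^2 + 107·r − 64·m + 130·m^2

(15·r − 10·m − 2)·(14·r − 13·m + 9)

Group: 15·r·(14·r − 13·m + 9) + (−10·m − 2)·(14·r − 13·m + 9); both groups contain (14·r − 13·m + 9).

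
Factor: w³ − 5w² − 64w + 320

Testing divisors of the constant over divisors of the leading coefficient, w = −8 is a root, so (w + 8) is a factor; dividing leaves w² − 13w + 40.
The remaining quadratic factors as (w − 8)(w − 5).

(w + 8)(w − 5)(w − 8)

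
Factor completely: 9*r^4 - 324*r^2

Pull out the common factor 9*r^2; r^2 - 36 is a difference of squares.

9*r^2*(r + 6)*(r - 6)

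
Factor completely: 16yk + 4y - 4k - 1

(4k + 1)(4y - 1)

Group as (16yk + 4y) + (-4k - 1) = 4y(4k + 1) - (4k + 1).
Both groups share the factor (4k + 1).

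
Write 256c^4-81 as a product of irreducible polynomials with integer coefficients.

(4c)⁴ − (3)⁴ = ((4c)² − (3)²)((4c)² + (3)²); the first factor splits again, the second (16c^2+9) is irreducible.

(4c+3)(4c-3)(16c^2+9)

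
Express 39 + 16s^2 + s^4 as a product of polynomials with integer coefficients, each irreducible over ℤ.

(s^2 + 13)(s^2 + 3)

Substitute u = s^2 to get a quadratic in u, then factor.
s^2 + 3 is irreducible over ℤ (always positive, so no real roots).
s^2 + 13 is irreducible over ℤ (always positive, so no real roots).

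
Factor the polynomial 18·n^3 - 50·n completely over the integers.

Every term has a factor of 2·n. Then 9·n^2 - 25 = (3·n)² − (5)².

2·n·(3·n + 5)·(3·n - 5)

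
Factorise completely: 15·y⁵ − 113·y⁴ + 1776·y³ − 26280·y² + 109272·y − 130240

(3·y − 10)·(5·y − 11)·(y − 8)·(y² + 6·y + 148)

Trying the rational-root candidates, y = 11/5 is a root, giving the factor (5·y − 11) and quotient 3·y⁴ − 16·y³ + 320·y² − 4552·y + 11840.
Then y = 8 is a root, giving the factor (y − 8) and quotient 3·y³ + 8·y² + 384·y − 1480.
Next, y = 10/3 is a root, giving the factor (3·y − 10) and quotient y² + 6·y + 148.
The quadratic y² + 6·y + 148 has discriminant −556 < 0 and is irreducible over ℤ.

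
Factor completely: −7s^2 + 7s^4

Factor out 7s^2, leaving s^2 − 1, which is a difference of two squares.

7s^2(s + 1)(s − 1)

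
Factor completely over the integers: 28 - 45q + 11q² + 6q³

Among the possible rational roots, q = -4 is a root, so (q + 4) divides it; the quotient is 6q² - 13q + 7.
The remaining quadratic factors as (q - 1)(6q - 7).

(6q - 7)(q + 4)(q - 1)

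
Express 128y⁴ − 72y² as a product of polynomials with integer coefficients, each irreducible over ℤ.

Factor out 8y², leaving 16y² − 9, which is a difference of two squares.

8y²(4y + 3)(4y − 3)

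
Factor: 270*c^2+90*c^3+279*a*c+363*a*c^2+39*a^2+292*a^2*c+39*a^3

(13*a+15*c)*(3*a+c+3)*(a+6*c)

Group: 13*a*(3*a^2+19*a*c+3*a+6*c^2+18*c) + 15*c*(3*a^2+19*a*c+3*a+6*c^2+18*c); both groups contain (3*a^2+19*a*c+3*a+6*c^2+18*c), so (13*a+15*c) is a factor with cofactor 3*a^2+19*a*c+3*a+6*c^2+18*c.
The cofactor groups again: 3*a^2+19*a*c+3*a+6*c^2+18*c = 3*a*(a+6*c) + (c+3)*(a+6*c); both groups contain (a+6*c), giving (3*a+c+3)*(a+6*c).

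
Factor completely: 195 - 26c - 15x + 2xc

(2c - 15)(x - 13)

Group as (2xc - 15x) + (-26c + 195) = x(2c - 15) - 13(2c - 15).
Both groups share the factor (2c - 15).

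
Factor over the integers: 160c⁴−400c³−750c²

Pull out the common factor 10c², then factor the remaining trinomial.

10c²(4c+5)(4c−15)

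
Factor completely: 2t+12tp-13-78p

Group as (12tp+2t) + (-78p-13) = 2t(6p+1) - 13(6p+1).
Both groups share the factor (6p+1).

(2t-13)(6p+1)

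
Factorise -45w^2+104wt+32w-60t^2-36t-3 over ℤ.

-(9w-10t-1)(5w-6t-3)

Group: -9w(5w-6t-3) + (10t+1)(5w-6t-3); both groups contain (5w-6t-3).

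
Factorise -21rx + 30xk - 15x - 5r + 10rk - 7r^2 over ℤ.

Group: -7r(r + 3x) + (10k - 5)(r + 3x); both groups contain (r + 3x).

-(7r - 10k + 5)(r + 3x)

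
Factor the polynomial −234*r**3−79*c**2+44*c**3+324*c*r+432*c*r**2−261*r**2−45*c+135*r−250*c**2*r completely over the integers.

(11*c−13*r+5)*(4*c−6*r−9)*(c−3*r)

Group: 4*c*(11*c**2−46*c*r+5*c+39*r**2−15*r) + (−6*r−9)*(11*c**2−46*c*r+5*c+39*r**2−15*r); both groups contain (11*c**2−46*c*r+5*c+39*r**2−15*r), so (4*c−6*r−9) is a factor with cofactor 11*c**2−46*c*r+5*c+39*r**2−15*r.
The cofactor groups again: 11*c**2−46*c*r+5*c+39*r**2−15*r = 11*c*(c−3*r) + (−13*r+5)*(c−3*r); both groups contain (c−3*r), giving (11*c−13*r+5)*(c−3*r).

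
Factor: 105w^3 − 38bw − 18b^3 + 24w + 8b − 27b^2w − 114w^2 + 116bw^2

−(3b − 7w + 2)(6b + 5w − 4)(b + 3w)

Group: b(−18b^2 + 27bw + 35w^2 − 38w + 8) + 3w(−18b^2 + 27bw + 35w^2 − 38w + 8); both groups contain (−18b^2 + 27bw + 35w^2 − 38w + 8), so (b + 3w) is a factor with cofactor −18b^2 + 27bw + 35w^2 − 38w + 8.
The cofactor groups again: −18b^2 + 27bw + 35w^2 − 38w + 8 = −3b(6b + 5w − 4) + (7w − 2)(6b + 5w − 4); both groups contain (6b + 5w − 4), giving −(3b − 7w + 2)(6b + 5w − 4).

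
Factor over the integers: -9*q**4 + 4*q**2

-q**2*(3*q + 2)*(3*q - 2)

Pull out the common factor q**2, leaving -9*q**2 + 4.
Recognize a difference of squares with the parts 2 and 3*q.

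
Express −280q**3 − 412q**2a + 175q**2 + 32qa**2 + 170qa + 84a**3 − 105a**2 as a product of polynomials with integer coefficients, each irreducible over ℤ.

−(7q − 3a)(8q + 4a − 5)(5q + 7a)

Group: 5q(−56q**2 − 4qa + 35q + 12a**2 − 15a) + 7a(−56q**2 − 4qa + 35q + 12a**2 − 15a); both groups contain (−56q**2 − 4qa + 35q + 12a**2 − 15a), so (5q + 7a) is a factor with cofactor −56q**2 − 4qa + 35q + 12a**2 − 15a.
The cofactor groups again: −56q**2 − 4qa + 35q + 12a**2 − 15a = −7q(8q + 4a − 5) + 3a(8q + 4a − 5); both groups contain (8q + 4a − 5), giving −(7q − 3a)(8q + 4a − 5).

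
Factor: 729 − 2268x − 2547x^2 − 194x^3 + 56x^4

Testing divisors of the constant over divisors of the leading coefficient, x = −9/2 is a root, giving the factor (2x + 9) and quotient 28x^3 − 223x^2 − 270x + 81.
Then x = 1/4 is a root, giving the factor (4x − 1) and quotient 7x^2 − 54x − 81.
The remaining quadratic factors as (x − 9)(7x + 9).

(2x + 9)(4x − 1)(7x + 9)(x − 9)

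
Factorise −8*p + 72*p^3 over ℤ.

8*p*(3*p + 1)*(3*p − 1)

Every term has a factor of 8*p. Then 9*p^2 − 1 = (3*p)² − (1)².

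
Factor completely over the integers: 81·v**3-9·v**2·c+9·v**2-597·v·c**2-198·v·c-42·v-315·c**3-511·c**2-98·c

Group: 3·v·(27·v**2+78·v·c+21·v+35·c**2+49·c) + (-9·c-2)·(27·v**2+78·v·c+21·v+35·c**2+49·c); both groups contain (27·v**2+78·v·c+21·v+35·c**2+49·c), so (3·v-9·c-2) is a factor with cofactor 27·v**2+78·v·c+21·v+35·c**2+49·c.
The cofactor groups again: 27·v**2+78·v·c+21·v+35·c**2+49·c = 3·v·(9·v+5·c+7) + 7·c·(9·v+5·c+7); both groups contain (9·v+5·c+7), giving (3·v+7·c)·(9·v+5·c+7).

(3·v-9·c-2)·(9·v+5·c+7)·(3·v+7·c)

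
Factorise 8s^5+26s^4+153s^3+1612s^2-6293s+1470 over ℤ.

Trying the rational-root candidates, s = -7 is a root, giving the factor (s+7) and quotient 8s^4-30s^3+363s^2-929s+210.
Continuing, s = 5/2 is a root, so (2s-5) divides it; the quotient is 4s^3-5s^2+169s-42.
Then s = 1/4 is a root, so (4s-1) divides it; the quotient is s^2-s+42.
The quadratic s^2-s+42 has discriminant -167 < 0 and is irreducible over ℤ.

(2s-5)(4s-1)(s+7)(s^2-s+42)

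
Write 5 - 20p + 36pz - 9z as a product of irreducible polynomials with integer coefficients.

Group as (36pz - 20p) + (-9z + 5) = 4p(9z - 5) - (9z - 5).
Both groups share the factor (9z - 5).

(4p - 1)(9z - 5)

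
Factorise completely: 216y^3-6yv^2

6y(6y-v)(6y+v)

Pull out the common factor 6y; 36y^2-v^2 is a difference of squares.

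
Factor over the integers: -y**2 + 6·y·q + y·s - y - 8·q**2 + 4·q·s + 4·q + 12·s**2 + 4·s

-(y - 2·q + 3·s + 1)·(y - 4·q - 4·s)

Group: -y·(y - 4·q - 4·s) + (2·q - 3·s - 1)·(y - 4·q - 4·s); both groups contain (y - 4·q - 4·s).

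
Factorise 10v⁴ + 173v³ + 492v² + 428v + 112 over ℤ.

Among the possible rational roots, v = -4/5 is a root, so (5v + 4) divides it; the quotient is 2v³ + 33v² + 72v + 28.
Next, v = -14 is a root, so (v + 14) divides it; the quotient is 2v² + 5v + 2.
The remaining quadratic factors as (2v + 1)(v + 2).

(2v + 1)(5v + 4)(v + 14)(v + 2)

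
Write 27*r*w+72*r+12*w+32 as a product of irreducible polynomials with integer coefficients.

(3*w+8)*(9*r+4)

Group as (27*r*w+72*r) + (12*w+32) = 9*r*(3*w+8) + 4*(3*w+8).
Both groups share the factor (3*w+8).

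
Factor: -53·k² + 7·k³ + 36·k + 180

(7·k + 10)·(k - 3)·(k - 6)

Among the possible rational roots, k = 6 is a root, giving the factor (k - 6) and quotient 7·k² - 11·k - 30.
The remaining quadratic factors as (k - 3)(7·k + 10).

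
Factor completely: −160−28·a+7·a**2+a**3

(a+4)·(a+8)·(a−5)

Testing divisors of the constant over divisors of the leading coefficient, a = 5 is a root, giving the factor (a−5) and quotient a**2+12·a+32.
The remaining quadratic factors as (a+8)(a+4).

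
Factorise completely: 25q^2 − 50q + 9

(5q − 1)(5q − 9)

Need a pair with product 25·9 = 225 and sum −50: that's −5 and −45.
Split the middle term: 25q^2 − 5q − 45q + 9 = 5q(5q − 1) − 9(5q − 1).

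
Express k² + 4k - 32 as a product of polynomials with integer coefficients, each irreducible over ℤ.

Two integers with product -32 and sum 4 are 8 and -4.

(k + 8)(k - 4)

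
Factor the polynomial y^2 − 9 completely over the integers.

(y + 3)(y − 3)

Two integers with product −9 and sum 0 are −3 and 3.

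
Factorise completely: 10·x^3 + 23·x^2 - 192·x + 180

(2·x - 5)·(5·x - 6)·(x + 6)

By the rational root theorem, x = 6/5 is a root, so (5·x - 6) divides it; the quotient is 2·x^2 + 7·x - 30.
The remaining quadratic factors as (2·x - 5)(x + 6).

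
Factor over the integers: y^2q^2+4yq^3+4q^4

Pull out the common factor q^2, leaving y^2+4yq+4q^2.
Recognize a perfect-square trinomial with the parts y and 2q.

q^2(y+2q)^2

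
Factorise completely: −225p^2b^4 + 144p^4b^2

9b^2p^2(4p − 5b)(4p + 5b)

Pull out the common factor 9p^2b^2; 16p^2 − 25b^2 is a difference of squares.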